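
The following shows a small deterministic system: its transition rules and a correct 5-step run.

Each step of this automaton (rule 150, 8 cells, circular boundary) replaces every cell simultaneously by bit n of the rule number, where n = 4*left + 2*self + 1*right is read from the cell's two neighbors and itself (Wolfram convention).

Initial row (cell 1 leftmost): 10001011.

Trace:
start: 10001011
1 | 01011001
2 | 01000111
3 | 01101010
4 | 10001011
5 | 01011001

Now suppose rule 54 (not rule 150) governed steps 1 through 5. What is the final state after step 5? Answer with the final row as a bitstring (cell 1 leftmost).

(re-executing steps 1..5 under rule 54; state before step 1: 10001011)
1 | 01011100
2 | 11100010
3 | 00010111
4 | 10111000
5 | 11000101

11000101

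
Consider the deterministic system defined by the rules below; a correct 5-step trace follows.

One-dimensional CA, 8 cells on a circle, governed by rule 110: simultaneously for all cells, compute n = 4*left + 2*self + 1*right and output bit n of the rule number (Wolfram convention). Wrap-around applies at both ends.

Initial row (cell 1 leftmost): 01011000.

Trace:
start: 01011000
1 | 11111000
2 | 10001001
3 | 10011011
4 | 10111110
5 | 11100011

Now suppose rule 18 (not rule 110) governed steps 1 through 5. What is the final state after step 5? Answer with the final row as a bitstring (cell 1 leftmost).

(re-executing steps 1..5 under rule 18; state before step 1: 01011000)
1 | 10000100
2 | 01001011
3 | 00110000
4 | 01001000
5 | 10110100

10110100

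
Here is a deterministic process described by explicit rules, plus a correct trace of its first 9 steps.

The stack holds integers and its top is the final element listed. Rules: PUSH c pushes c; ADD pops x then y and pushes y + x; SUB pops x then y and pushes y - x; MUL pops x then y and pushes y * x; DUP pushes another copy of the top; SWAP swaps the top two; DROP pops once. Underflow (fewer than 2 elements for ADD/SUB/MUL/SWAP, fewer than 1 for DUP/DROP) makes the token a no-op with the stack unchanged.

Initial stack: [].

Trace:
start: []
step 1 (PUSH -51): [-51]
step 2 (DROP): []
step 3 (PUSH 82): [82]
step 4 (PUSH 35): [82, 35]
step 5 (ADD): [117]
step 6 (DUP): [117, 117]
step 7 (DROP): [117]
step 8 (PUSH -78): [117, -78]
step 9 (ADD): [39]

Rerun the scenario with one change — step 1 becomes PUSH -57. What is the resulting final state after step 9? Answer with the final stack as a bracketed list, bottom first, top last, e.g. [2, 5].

(re-executing from step 1 with the substitution; state before step 1: [])
step 1 (PUSH -57): [-57]
step 2 (DROP): []
step 3 (PUSH 82): [82]
step 4 (PUSH 35): [82, 35]
step 5 (ADD): [117]
step 6 (DUP): [117, 117]
step 7 (DROP): [117]
step 8 (PUSH -78): [117, -78]
step 9 (ADD): [39]

[39]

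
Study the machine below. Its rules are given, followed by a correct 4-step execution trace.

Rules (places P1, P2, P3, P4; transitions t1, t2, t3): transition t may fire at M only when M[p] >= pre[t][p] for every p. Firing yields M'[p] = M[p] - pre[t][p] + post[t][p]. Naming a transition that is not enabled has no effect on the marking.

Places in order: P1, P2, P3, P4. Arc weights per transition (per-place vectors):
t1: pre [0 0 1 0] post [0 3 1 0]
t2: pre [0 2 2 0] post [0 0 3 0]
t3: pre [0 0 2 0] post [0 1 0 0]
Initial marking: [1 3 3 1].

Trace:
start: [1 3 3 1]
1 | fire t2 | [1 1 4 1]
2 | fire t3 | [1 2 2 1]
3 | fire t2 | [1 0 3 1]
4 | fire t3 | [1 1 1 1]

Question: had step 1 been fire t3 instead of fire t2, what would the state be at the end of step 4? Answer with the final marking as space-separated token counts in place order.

(re-executing from step 1 with the substitution; state before step 1: [1 3 3 1])
1 | fire t3 | [1 4 1 1]
2 | fire t3 | [1 4 1 1]
3 | fire t2 | [1 4 1 1]
4 | fire t3 | [1 4 1 1]

1 4 1 1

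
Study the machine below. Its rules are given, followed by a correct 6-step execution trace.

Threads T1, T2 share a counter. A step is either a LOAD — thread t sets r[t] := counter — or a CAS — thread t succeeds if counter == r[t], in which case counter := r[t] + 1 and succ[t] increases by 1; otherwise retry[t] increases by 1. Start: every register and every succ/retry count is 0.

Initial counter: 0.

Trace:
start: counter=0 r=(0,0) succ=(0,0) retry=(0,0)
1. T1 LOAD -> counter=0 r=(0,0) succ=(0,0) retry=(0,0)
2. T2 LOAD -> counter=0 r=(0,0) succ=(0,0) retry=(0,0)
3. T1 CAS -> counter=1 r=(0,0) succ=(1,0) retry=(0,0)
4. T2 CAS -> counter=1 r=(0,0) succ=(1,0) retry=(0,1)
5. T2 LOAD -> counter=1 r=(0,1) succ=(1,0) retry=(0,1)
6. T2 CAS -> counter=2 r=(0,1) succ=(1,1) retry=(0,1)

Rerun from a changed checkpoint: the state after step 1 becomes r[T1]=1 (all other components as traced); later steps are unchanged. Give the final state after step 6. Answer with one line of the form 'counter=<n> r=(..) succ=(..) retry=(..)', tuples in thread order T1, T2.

state after step 1 := counter=0 r=(1,0) succ=(0,0) retry=(0,0)
2. T2 LOAD -> counter=0 r=(1,0) succ=(0,0) retry=(0,0)
3. T1 CAS -> counter=0 r=(1,0) succ=(0,0) retry=(1,0)
4. T2 CAS -> counter=1 r=(1,0) succ=(0,1) retry=(1,0)
5. T2 LOAD -> counter=1 r=(1,1) succ=(0,1) retry=(1,0)
6. T2 CAS -> counter=2 r=(1,1) succ=(0,2) retry=(1,0)

counter=2 r=(1,1) succ=(0,2) retry=(1,0)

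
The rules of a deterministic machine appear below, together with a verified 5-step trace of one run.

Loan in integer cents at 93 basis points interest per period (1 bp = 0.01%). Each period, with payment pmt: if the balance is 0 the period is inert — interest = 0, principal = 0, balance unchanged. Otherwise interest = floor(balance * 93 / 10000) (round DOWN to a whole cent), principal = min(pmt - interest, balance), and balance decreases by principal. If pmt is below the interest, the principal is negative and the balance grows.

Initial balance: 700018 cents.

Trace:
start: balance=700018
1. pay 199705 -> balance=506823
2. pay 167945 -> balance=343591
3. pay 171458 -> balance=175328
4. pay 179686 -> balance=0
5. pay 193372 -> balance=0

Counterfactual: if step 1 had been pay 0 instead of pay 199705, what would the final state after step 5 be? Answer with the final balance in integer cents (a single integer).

11112

(re-executing from step 1 with the substitution; state before step 1: balance=700018)
1. pay 0 -> balance=706528
2. pay 167945 -> balance=545153
3. pay 171458 -> balance=378764
4. pay 179686 -> balance=202600
5. pay 193372 -> balance=11112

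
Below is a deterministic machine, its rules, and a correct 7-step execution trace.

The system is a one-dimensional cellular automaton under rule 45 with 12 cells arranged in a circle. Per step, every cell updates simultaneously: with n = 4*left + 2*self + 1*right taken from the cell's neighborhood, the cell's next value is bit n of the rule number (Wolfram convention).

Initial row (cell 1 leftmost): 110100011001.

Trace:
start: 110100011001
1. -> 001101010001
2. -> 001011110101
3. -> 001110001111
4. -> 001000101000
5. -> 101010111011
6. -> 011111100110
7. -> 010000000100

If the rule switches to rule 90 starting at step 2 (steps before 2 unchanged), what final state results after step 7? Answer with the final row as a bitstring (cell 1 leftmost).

(re-executing steps 2..7 under rule 90; state before step 2: 001101010001)
2. -> 111100001010
3. -> 100110010000
4. -> 011111101001
5. -> 010000100110
6. -> 101001011111
7. -> 100110010000

100110010000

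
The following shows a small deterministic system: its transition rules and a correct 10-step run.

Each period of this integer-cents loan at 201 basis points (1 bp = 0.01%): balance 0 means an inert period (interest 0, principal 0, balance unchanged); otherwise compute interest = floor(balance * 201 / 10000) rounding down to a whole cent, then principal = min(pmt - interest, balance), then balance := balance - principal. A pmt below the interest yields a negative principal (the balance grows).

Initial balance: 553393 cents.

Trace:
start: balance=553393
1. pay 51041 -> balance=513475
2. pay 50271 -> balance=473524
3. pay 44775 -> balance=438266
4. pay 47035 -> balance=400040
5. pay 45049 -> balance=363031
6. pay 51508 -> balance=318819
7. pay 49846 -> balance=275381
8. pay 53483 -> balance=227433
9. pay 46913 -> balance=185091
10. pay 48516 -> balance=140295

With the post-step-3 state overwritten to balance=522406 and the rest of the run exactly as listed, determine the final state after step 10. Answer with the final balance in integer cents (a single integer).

237012

state after step 3 := balance=522406
4. pay 47035 -> balance=485871
5. pay 45049 -> balance=450588
6. pay 51508 -> balance=408136
7. pay 49846 -> balance=366493
8. pay 53483 -> balance=320376
9. pay 46913 -> balance=279902
10. pay 48516 -> balance=237012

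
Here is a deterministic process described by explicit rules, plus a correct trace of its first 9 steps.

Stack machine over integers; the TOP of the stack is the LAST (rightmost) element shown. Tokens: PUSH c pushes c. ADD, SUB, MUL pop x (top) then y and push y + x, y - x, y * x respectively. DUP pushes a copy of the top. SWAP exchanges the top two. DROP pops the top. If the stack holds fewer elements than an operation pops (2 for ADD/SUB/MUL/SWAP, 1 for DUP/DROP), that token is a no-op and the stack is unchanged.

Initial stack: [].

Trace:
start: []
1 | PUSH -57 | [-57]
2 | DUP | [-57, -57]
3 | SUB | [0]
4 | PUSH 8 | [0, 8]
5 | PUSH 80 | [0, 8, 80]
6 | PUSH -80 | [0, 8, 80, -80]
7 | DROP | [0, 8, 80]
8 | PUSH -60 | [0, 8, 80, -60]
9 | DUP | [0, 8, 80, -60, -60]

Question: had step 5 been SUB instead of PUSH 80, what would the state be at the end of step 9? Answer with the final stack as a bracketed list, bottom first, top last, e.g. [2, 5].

(re-executing from step 5 with the substitution; state before step 5: [0, 8])
5 | SUB | [-8]
6 | PUSH -80 | [-8, -80]
7 | DROP | [-8]
8 | PUSH -60 | [-8, -60]
9 | DUP | [-8, -60, -60]

[-8, -60, -60]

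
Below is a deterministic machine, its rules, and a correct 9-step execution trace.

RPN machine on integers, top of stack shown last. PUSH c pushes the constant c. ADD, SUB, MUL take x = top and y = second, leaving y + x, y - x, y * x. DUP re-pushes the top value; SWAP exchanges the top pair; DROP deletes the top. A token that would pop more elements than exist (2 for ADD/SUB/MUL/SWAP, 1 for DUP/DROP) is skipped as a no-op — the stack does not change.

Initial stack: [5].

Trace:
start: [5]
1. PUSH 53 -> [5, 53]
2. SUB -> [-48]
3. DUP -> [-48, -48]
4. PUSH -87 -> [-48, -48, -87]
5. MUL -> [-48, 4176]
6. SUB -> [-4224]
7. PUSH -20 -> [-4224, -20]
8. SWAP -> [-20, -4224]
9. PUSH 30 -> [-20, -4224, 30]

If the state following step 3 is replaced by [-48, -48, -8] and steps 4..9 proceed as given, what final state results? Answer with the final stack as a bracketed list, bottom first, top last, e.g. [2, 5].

state after step 3 := [-48, -48, -8]
4. PUSH -87 -> [-48, -48, -8, -87]
5. MUL -> [-48, -48, 696]
6. SUB -> [-48, -744]
7. PUSH -20 -> [-48, -744, -20]
8. SWAP -> [-48, -20, -744]
9. PUSH 30 -> [-48, -20, -744, 30]

[-48, -20, -744, 30]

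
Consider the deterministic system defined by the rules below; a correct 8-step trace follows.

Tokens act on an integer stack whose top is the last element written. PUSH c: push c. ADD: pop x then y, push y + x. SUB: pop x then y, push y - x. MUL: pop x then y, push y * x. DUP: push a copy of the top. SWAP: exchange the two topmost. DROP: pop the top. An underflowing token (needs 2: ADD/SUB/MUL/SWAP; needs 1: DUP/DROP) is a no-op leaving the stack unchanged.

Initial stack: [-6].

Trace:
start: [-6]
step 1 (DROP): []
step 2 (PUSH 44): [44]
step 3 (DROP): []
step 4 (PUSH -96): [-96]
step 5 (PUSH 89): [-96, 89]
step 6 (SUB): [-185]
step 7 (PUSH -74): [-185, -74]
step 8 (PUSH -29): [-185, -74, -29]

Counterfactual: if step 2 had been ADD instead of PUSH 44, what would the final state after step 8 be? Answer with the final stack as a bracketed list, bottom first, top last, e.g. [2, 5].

(re-executing from step 2 with the substitution; state before step 2: [])
step 2 (ADD): []
step 3 (DROP): []
step 4 (PUSH -96): [-96]
step 5 (PUSH 89): [-96, 89]
step 6 (SUB): [-185]
step 7 (PUSH -74): [-185, -74]
step 8 (PUSH -29): [-185, -74, -29]

[-185, -74, -29]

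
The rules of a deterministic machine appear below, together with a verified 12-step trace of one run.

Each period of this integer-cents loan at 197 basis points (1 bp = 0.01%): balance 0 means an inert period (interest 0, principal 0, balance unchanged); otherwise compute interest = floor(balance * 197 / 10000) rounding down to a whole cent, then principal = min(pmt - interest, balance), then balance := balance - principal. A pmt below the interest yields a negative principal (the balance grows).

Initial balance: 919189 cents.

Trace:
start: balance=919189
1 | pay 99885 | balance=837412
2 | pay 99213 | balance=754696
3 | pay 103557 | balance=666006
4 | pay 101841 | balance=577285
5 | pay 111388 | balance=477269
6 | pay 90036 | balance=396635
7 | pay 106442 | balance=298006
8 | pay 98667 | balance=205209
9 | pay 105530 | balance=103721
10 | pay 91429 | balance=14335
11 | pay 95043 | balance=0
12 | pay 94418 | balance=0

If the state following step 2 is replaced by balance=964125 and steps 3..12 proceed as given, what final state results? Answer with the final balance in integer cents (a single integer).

state after step 2 := balance=964125
3 | pay 103557 | balance=879561
4 | pay 101841 | balance=795047
5 | pay 111388 | balance=699321
6 | pay 90036 | balance=623061
7 | pay 106442 | balance=528893
8 | pay 98667 | balance=440645
9 | pay 105530 | balance=343795
10 | pay 91429 | balance=259138
11 | pay 95043 | balance=169200
12 | pay 94418 | balance=78115

78115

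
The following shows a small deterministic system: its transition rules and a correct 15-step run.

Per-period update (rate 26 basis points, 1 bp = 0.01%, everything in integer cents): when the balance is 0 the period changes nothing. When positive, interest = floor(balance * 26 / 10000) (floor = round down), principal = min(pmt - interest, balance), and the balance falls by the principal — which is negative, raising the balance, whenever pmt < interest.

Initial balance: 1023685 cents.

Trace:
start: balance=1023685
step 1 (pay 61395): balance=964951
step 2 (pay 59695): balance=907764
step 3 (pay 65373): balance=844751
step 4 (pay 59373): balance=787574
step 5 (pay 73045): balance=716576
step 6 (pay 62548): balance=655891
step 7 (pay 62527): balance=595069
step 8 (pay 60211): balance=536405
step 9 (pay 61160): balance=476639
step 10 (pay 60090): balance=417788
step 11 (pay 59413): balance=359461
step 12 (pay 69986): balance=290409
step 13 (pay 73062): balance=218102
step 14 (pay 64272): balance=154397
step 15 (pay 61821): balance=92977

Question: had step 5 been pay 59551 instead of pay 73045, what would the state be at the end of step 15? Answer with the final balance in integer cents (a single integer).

106824

(re-executing from step 5 with the substitution; state before step 5: balance=787574)
step 5 (pay 59551): balance=730070
step 6 (pay 62548): balance=669420
step 7 (pay 62527): balance=608633
step 8 (pay 60211): balance=550004
step 9 (pay 61160): balance=490274
step 10 (pay 60090): balance=431458
step 11 (pay 59413): balance=373166
step 12 (pay 69986): balance=304150
step 13 (pay 73062): balance=231878
step 14 (pay 64272): balance=168208
step 15 (pay 61821): balance=106824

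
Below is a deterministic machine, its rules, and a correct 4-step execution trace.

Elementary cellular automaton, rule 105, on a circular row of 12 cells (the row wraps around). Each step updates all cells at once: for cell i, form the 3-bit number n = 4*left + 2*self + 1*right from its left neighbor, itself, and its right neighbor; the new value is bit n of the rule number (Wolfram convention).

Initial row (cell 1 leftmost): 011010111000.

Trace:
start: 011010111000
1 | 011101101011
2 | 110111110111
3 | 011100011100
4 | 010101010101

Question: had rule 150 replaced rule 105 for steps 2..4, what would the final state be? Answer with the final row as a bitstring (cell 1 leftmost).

101010101010

(re-executing steps 2..4 under rule 150; state before step 2: 011101101011)
2 | 001000001000
3 | 011100011100
4 | 101010101010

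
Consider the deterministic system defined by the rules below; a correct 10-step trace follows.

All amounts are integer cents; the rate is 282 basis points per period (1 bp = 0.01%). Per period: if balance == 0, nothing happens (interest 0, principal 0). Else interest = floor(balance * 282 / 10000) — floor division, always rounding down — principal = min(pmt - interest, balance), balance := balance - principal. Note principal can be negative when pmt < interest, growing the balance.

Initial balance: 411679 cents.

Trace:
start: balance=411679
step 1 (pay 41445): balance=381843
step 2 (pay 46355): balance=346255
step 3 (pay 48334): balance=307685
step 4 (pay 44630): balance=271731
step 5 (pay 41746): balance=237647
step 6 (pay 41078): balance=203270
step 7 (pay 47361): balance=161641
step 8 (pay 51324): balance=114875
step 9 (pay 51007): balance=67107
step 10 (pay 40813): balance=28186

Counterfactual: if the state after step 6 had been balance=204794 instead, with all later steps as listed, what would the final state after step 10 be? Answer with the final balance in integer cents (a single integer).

state after step 6 := balance=204794
step 7 (pay 47361): balance=163208
step 8 (pay 51324): balance=116486
step 9 (pay 51007): balance=68763
step 10 (pay 40813): balance=29889

29889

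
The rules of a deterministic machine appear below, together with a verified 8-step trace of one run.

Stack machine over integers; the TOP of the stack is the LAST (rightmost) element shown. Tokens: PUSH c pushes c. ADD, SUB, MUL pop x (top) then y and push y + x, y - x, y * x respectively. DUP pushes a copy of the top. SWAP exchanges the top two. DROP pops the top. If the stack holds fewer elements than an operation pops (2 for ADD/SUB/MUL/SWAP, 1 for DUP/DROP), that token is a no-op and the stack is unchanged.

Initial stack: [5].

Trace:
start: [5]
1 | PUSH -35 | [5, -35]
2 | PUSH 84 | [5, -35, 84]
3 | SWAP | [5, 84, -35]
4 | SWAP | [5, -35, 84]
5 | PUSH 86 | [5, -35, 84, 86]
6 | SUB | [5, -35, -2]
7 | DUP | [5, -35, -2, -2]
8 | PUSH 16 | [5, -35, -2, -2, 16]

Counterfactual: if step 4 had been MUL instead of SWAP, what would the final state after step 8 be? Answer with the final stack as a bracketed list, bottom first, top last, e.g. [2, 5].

(re-executing from step 4 with the substitution; state before step 4: [5, 84, -35])
4 | MUL | [5, -2940]
5 | PUSH 86 | [5, -2940, 86]
6 | SUB | [5, -3026]
7 | DUP | [5, -3026, -3026]
8 | PUSH 16 | [5, -3026, -3026, 16]

[5, -3026, -3026, 16]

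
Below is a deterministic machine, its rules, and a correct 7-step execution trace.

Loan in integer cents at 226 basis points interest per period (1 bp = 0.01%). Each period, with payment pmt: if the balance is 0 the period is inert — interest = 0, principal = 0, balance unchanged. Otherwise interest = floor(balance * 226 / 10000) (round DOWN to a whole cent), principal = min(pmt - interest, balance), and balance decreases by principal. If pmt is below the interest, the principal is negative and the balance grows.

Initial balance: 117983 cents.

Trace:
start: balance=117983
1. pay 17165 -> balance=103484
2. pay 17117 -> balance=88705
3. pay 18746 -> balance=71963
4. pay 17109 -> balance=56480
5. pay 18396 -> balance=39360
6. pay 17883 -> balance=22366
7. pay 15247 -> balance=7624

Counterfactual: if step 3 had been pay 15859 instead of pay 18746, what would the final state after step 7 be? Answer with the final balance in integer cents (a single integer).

10781

(re-executing from step 3 with the substitution; state before step 3: balance=88705)
3. pay 15859 -> balance=74850
4. pay 17109 -> balance=59432
5. pay 18396 -> balance=42379
6. pay 17883 -> balance=25453
7. pay 15247 -> balance=10781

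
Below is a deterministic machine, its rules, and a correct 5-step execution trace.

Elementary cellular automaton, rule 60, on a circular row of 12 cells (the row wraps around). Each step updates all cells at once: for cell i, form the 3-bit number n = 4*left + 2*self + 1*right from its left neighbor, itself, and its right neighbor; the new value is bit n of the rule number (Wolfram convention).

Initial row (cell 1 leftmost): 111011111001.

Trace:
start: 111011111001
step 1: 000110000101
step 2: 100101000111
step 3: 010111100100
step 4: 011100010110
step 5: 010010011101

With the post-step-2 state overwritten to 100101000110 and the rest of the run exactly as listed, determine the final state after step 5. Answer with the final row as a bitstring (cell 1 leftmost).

101010011100

state after step 2 := 100101000110
step 3: 110111100101
step 4: 001100010111
step 5: 101010011100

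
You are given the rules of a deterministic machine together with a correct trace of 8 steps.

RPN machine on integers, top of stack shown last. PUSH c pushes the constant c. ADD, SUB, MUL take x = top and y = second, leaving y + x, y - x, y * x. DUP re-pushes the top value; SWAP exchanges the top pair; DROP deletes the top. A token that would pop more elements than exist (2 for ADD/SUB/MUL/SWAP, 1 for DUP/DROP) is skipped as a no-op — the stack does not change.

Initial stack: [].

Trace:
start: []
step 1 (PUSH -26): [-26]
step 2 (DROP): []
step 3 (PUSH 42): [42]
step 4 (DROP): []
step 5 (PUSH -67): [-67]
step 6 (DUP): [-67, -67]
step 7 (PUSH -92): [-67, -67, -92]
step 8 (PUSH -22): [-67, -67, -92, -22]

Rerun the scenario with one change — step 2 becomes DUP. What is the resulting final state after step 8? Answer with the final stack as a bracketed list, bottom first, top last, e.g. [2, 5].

(re-executing from step 2 with the substitution; state before step 2: [-26])
step 2 (DUP): [-26, -26]
step 3 (PUSH 42): [-26, -26, 42]
step 4 (DROP): [-26, -26]
step 5 (PUSH -67): [-26, -26, -67]
step 6 (DUP): [-26, -26, -67, -67]
step 7 (PUSH -92): [-26, -26, -67, -67, -92]
step 8 (PUSH -22): [-26, -26, -67, -67, -92, -22]

[-26, -26, -67, -67, -92, -22]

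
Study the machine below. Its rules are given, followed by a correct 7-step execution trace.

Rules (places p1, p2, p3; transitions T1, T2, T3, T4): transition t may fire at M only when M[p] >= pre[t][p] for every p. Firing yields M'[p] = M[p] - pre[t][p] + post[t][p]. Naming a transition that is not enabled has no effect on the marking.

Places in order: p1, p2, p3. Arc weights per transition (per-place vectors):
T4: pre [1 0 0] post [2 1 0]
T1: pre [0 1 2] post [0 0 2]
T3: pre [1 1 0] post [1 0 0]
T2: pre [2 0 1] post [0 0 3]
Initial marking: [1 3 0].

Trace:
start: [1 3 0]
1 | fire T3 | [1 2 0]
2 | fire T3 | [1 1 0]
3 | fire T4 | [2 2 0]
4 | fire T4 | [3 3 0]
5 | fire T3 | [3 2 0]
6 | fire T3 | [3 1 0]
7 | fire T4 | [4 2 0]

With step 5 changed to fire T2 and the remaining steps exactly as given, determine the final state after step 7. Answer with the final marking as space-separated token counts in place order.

(re-executing from step 5 with the substitution; state before step 5: [3 3 0])
5 | fire T2 | [3 3 0]
6 | fire T3 | [3 2 0]
7 | fire T4 | [4 3 0]

4 3 0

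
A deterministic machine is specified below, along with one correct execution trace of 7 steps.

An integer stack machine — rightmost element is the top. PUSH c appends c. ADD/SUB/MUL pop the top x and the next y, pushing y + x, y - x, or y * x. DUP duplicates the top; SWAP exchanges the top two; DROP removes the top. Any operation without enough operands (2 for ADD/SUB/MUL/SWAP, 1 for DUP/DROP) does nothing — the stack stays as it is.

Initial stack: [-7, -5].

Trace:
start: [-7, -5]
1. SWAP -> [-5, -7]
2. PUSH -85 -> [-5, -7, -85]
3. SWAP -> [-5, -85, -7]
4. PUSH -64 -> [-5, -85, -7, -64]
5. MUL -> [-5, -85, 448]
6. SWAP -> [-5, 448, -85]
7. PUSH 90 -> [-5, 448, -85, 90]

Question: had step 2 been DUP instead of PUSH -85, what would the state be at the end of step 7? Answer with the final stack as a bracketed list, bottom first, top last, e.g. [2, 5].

(re-executing from step 2 with the substitution; state before step 2: [-5, -7])
2. DUP -> [-5, -7, -7]
3. SWAP -> [-5, -7, -7]
4. PUSH -64 -> [-5, -7, -7, -64]
5. MUL -> [-5, -7, 448]
6. SWAP -> [-5, 448, -7]
7. PUSH 90 -> [-5, 448, -7, 90]

[-5, 448, -7, 90]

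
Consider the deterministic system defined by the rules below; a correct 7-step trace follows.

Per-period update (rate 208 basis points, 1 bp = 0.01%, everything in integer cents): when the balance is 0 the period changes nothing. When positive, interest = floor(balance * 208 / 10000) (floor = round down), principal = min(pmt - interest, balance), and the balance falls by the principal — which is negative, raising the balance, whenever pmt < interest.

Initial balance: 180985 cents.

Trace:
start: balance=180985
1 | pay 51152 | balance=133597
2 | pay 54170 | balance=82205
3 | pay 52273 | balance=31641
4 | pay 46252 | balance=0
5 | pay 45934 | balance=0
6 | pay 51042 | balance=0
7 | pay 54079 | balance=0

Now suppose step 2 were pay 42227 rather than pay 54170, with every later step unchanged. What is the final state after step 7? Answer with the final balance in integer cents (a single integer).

(re-executing from step 2 with the substitution; state before step 2: balance=133597)
2 | pay 42227 | balance=94148
3 | pay 52273 | balance=43833
4 | pay 46252 | balance=0
5 | pay 45934 | balance=0
6 | pay 51042 | balance=0
7 | pay 54079 | balance=0

0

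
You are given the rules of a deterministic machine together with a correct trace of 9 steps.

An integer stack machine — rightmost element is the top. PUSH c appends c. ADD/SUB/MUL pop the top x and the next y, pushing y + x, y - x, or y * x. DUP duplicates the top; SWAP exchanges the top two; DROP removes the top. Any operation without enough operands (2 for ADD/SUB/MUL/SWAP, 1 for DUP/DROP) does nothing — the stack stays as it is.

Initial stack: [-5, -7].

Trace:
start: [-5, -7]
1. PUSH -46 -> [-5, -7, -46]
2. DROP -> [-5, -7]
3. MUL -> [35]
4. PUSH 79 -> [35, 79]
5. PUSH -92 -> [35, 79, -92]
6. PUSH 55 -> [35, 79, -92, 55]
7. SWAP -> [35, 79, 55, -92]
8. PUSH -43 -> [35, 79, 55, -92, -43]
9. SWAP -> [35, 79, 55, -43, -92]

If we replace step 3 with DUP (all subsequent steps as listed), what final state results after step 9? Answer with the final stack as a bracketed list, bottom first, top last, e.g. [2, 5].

[-5, -7, -7, 79, 55, -43, -92]

(re-executing from step 3 with the substitution; state before step 3: [-5, -7])
3. DUP -> [-5, -7, -7]
4. PUSH 79 -> [-5, -7, -7, 79]
5. PUSH -92 -> [-5, -7, -7, 79, -92]
6. PUSH 55 -> [-5, -7, -7, 79, -92, 55]
7. SWAP -> [-5, -7, -7, 79, 55, -92]
8. PUSH -43 -> [-5, -7, -7, 79, 55, -92, -43]
9. SWAP -> [-5, -7, -7, 79, 55, -43, -92]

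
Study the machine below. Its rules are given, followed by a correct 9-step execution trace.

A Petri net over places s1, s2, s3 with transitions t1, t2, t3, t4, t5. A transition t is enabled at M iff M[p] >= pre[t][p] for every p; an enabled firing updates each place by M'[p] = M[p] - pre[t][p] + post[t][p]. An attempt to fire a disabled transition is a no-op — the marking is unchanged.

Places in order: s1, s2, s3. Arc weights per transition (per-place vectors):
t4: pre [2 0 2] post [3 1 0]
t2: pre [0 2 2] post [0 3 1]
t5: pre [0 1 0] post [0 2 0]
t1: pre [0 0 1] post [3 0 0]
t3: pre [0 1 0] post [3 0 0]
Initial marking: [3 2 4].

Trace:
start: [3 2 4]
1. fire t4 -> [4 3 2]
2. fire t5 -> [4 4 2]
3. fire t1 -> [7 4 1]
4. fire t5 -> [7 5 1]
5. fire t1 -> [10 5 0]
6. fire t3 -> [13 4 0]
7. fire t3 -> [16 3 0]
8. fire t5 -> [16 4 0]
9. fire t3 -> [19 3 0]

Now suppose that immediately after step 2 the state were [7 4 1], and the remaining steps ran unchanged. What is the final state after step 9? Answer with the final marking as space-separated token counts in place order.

state after step 2 := [7 4 1]
3. fire t1 -> [10 4 0]
4. fire t5 -> [10 5 0]
5. fire t1 -> [10 5 0]
6. fire t3 -> [13 4 0]
7. fire t3 -> [16 3 0]
8. fire t5 -> [16 4 0]
9. fire t3 -> [19 3 0]

19 3 0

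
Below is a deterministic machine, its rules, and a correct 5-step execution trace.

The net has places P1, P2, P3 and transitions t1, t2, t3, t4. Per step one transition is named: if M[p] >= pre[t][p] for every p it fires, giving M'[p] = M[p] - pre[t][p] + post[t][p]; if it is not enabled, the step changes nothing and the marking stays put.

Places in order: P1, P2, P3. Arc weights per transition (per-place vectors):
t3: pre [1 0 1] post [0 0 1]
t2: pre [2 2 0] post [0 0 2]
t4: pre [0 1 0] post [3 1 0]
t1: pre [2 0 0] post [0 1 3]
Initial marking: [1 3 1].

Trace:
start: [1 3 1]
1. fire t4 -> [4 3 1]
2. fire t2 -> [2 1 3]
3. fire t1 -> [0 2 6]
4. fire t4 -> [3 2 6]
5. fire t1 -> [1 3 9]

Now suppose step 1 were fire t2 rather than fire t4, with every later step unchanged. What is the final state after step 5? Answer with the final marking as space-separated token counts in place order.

2 4 4

(re-executing from step 1 with the substitution; state before step 1: [1 3 1])
1. fire t2 -> [1 3 1]
2. fire t2 -> [1 3 1]
3. fire t1 -> [1 3 1]
4. fire t4 -> [4 3 1]
5. fire t1 -> [2 4 4]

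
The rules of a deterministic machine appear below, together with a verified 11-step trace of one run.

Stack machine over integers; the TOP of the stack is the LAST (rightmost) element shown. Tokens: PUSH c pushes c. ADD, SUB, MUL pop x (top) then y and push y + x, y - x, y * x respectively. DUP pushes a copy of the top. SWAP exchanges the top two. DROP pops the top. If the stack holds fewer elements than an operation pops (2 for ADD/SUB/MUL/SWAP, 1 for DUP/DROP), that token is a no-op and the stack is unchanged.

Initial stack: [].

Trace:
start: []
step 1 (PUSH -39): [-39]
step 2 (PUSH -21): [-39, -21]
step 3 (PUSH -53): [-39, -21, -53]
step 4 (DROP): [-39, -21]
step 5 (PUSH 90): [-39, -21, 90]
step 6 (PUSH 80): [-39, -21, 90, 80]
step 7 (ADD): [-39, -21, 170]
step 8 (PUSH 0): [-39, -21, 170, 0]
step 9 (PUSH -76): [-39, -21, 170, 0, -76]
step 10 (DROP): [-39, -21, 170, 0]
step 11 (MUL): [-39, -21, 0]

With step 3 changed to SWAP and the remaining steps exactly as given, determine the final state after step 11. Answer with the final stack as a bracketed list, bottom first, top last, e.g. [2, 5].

(re-executing from step 3 with the substitution; state before step 3: [-39, -21])
step 3 (SWAP): [-21, -39]
step 4 (DROP): [-21]
step 5 (PUSH 90): [-21, 90]
step 6 (PUSH 80): [-21, 90, 80]
step 7 (ADD): [-21, 170]
step 8 (PUSH 0): [-21, 170, 0]
step 9 (PUSH -76): [-21, 170, 0, -76]
step 10 (DROP): [-21, 170, 0]
step 11 (MUL): [-21, 0]

[-21, 0]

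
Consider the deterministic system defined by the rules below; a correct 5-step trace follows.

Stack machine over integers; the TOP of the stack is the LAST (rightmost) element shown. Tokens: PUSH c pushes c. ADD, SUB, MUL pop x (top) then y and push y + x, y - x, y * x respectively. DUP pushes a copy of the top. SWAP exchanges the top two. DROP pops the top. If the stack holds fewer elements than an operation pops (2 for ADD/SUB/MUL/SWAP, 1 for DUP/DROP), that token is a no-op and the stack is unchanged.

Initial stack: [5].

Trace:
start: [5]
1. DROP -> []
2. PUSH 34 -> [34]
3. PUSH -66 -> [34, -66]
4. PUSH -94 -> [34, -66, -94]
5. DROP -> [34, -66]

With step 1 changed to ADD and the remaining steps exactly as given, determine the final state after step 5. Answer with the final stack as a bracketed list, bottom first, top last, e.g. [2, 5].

(re-executing from step 1 with the substitution; state before step 1: [5])
1. ADD -> [5]
2. PUSH 34 -> [5, 34]
3. PUSH -66 -> [5, 34, -66]
4. PUSH -94 -> [5, 34, -66, -94]
5. DROP -> [5, 34, -66]

[5, 34, -66]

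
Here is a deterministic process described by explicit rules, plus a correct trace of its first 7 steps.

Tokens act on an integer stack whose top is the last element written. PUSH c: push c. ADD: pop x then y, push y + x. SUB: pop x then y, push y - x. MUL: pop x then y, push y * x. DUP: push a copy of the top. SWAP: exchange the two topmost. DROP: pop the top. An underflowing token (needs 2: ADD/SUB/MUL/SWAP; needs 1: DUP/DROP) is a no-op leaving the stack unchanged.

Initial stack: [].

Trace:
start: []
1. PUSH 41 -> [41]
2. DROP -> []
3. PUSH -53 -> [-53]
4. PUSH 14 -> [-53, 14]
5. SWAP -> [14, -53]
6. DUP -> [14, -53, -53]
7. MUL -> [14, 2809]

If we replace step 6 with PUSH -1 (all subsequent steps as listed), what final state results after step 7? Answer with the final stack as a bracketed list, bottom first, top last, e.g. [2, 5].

[14, 53]

(re-executing from step 6 with the substitution; state before step 6: [14, -53])
6. PUSH -1 -> [14, -53, -1]
7. MUL -> [14, 53]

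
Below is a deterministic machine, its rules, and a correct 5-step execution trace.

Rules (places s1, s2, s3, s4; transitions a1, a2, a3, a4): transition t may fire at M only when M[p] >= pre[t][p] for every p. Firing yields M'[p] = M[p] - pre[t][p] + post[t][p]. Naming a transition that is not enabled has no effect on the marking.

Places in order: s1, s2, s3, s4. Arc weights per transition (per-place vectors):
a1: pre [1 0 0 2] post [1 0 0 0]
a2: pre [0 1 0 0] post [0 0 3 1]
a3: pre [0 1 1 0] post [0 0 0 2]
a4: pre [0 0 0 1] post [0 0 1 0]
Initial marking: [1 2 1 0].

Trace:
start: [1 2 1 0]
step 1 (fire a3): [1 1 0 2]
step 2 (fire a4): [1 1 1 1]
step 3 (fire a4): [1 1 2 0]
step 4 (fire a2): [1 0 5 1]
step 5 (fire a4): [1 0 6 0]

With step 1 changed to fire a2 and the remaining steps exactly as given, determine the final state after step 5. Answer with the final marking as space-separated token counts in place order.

1 0 9 0

(re-executing from step 1 with the substitution; state before step 1: [1 2 1 0])
step 1 (fire a2): [1 1 4 1]
step 2 (fire a4): [1 1 5 0]
step 3 (fire a4): [1 1 5 0]
step 4 (fire a2): [1 0 8 1]
step 5 (fire a4): [1 0 9 0]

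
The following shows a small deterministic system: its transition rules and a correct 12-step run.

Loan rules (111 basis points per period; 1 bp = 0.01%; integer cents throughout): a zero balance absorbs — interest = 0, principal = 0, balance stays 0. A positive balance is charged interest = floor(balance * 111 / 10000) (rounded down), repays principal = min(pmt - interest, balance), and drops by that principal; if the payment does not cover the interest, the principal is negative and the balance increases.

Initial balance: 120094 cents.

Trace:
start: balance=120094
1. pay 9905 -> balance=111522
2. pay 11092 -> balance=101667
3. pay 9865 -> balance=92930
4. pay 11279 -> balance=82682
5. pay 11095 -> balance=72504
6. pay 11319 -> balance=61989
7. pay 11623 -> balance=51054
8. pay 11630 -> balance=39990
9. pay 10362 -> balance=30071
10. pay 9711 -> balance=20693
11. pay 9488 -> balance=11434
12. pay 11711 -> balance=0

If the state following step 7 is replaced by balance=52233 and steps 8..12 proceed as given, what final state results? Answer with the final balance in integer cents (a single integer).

state after step 7 := balance=52233
8. pay 11630 -> balance=41182
9. pay 10362 -> balance=31277
10. pay 9711 -> balance=21913
11. pay 9488 -> balance=12668
12. pay 11711 -> balance=1097

1097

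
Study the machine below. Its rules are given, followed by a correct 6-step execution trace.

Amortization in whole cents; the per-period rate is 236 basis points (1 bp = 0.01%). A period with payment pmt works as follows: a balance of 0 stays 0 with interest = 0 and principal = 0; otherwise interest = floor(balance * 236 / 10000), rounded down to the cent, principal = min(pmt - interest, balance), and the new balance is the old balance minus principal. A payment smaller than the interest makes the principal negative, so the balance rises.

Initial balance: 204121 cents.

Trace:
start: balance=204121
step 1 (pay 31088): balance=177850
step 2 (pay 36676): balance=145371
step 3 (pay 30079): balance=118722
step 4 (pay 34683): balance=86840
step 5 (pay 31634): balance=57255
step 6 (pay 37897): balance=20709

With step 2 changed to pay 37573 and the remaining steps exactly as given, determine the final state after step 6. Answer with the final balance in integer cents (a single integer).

19725

(re-executing from step 2 with the substitution; state before step 2: balance=177850)
step 2 (pay 37573): balance=144474
step 3 (pay 30079): balance=117804
step 4 (pay 34683): balance=85901
step 5 (pay 31634): balance=56294
step 6 (pay 37897): balance=19725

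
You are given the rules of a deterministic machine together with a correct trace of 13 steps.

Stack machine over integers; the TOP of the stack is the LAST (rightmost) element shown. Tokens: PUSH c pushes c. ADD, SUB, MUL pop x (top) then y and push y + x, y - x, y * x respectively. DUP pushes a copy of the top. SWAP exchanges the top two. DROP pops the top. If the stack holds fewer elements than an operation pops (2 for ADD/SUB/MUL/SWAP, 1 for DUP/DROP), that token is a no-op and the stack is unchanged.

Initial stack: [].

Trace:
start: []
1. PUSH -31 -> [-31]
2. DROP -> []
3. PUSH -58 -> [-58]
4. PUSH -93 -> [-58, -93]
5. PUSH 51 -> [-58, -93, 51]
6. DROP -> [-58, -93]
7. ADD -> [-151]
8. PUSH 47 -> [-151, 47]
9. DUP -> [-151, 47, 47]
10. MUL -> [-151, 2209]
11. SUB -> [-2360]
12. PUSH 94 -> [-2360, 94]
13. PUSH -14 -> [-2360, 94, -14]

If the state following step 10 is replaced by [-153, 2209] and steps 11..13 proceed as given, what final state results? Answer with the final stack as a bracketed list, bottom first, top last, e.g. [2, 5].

[-2362, 94, -14]

state after step 10 := [-153, 2209]
11. SUB -> [-2362]
12. PUSH 94 -> [-2362, 94]
13. PUSH -14 -> [-2362, 94, -14]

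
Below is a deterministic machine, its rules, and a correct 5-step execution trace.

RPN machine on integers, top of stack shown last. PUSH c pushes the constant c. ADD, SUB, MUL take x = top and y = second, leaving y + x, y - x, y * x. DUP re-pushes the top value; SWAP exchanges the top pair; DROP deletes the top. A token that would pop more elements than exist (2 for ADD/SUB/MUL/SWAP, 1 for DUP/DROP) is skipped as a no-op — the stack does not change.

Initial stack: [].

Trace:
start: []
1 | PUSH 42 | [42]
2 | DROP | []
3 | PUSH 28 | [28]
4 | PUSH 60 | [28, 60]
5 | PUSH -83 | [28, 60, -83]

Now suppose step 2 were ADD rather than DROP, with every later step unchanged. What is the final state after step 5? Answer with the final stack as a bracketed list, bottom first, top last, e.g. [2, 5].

(re-executing from step 2 with the substitution; state before step 2: [42])
2 | ADD | [42]
3 | PUSH 28 | [42, 28]
4 | PUSH 60 | [42, 28, 60]
5 | PUSH -83 | [42, 28, 60, -83]

[42, 28, 60, -83]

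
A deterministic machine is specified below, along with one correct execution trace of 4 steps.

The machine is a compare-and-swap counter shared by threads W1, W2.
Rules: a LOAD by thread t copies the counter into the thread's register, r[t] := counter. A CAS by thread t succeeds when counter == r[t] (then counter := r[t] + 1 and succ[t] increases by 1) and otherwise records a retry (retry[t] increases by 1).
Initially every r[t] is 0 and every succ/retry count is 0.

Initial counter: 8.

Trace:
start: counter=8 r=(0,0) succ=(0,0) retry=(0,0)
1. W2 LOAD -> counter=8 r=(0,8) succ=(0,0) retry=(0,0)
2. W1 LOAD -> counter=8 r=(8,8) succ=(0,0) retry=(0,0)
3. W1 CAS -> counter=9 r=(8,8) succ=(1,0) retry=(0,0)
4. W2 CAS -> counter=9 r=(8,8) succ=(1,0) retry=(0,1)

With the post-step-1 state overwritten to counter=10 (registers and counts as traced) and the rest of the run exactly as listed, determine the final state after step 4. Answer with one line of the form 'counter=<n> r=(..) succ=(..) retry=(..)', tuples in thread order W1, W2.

state after step 1 := counter=10 r=(0,8) succ=(0,0) retry=(0,0)
2. W1 LOAD -> counter=10 r=(10,8) succ=(0,0) retry=(0,0)
3. W1 CAS -> counter=11 r=(10,8) succ=(1,0) retry=(0,0)
4. W2 CAS -> counter=11 r=(10,8) succ=(1,0) retry=(0,1)

counter=11 r=(10,8) succ=(1,0) retry=(0,1)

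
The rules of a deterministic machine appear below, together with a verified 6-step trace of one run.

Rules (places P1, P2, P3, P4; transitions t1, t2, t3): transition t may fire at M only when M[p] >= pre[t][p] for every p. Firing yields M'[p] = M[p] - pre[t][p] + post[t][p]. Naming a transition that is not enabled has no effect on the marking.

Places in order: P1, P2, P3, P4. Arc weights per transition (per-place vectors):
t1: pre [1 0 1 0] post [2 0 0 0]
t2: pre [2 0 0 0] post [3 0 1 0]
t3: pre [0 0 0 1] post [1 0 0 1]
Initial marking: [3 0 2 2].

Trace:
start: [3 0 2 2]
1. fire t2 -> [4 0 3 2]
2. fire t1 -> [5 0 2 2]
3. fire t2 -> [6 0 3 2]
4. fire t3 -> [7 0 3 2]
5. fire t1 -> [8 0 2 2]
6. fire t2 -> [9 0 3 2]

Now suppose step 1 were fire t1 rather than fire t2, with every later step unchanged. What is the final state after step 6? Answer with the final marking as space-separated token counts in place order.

9 0 1 2

(re-executing from step 1 with the substitution; state before step 1: [3 0 2 2])
1. fire t1 -> [4 0 1 2]
2. fire t1 -> [5 0 0 2]
3. fire t2 -> [6 0 1 2]
4. fire t3 -> [7 0 1 2]
5. fire t1 -> [8 0 0 2]
6. fire t2 -> [9 0 1 2]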